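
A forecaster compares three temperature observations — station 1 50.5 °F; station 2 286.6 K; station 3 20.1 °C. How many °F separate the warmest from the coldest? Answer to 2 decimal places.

17.68 °F

station 1: 50.5 °F = 10.278 °C.
station 2: 286.6 K = 13.450 °C.
Spread: 20.100 − 10.278 = 9.822 °C = 17.68 °F.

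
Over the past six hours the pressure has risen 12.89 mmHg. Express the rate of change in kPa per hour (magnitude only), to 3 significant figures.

0.286 kPa per hour

12.89 mmHg / 6 h × 0.133322 kPa/mmHg = 0.286 kPa/h.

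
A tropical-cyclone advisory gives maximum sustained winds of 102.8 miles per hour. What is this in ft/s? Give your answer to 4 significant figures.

150.8 ft/s

1 mph = 1.46667 ft/s, so 102.8 × 1.46667 = 150.8 ft/s.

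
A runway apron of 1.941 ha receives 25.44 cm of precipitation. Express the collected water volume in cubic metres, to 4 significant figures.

4938 cubic metres

Depth: 25.44 cm × 10 = 254.4 mm.
Area: 1.941 ha = 19410 m².
1 mm over 1 m² is 1 L, so volume = 254.4 × 19410 = 4937904 L = 4938 m³.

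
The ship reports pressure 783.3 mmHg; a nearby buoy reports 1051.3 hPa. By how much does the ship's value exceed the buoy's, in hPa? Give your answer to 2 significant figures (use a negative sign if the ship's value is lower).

-7.0 hPa

the ship: 783.3 mmHg = 1044.314 hPa.
Difference: 1044.314 − 1051.300 = -7.0 hPa.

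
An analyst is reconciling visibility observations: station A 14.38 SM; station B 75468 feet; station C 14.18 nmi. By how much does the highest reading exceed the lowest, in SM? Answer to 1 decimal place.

station B: 75468 ft = 14.293 SM.
station C: 14.18 nmi = 16.318 SM.
Spread: 16.318 − 14.293 = 2.0 SM.

2.0 SM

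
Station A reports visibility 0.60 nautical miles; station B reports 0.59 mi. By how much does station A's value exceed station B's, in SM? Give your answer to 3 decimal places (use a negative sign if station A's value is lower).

station A: 0.60 nmi = 0.69047 SM.
Difference: 0.69047 − 0.59000 = 0.100 SM.

0.100 SM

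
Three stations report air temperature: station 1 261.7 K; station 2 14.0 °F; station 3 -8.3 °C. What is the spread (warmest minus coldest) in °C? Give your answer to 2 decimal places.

3.15 °C

station 1: 261.7 K = -11.450 °C.
station 2: 14.0 °F = -10.000 °C.
Spread: (-8.300) − (-11.450) = 3.150 °C.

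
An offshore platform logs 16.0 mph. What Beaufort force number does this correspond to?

Beaufort force 4

16.0 mph = 7.2 m/s, which is Beaufort 4 (moderate breeze, 5.5–7.9 m/s).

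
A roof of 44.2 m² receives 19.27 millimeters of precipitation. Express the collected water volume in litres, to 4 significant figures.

1 mm over 1 m² is 1 L, so volume = 19.27 × 44.2 = 851.734 L ≈ 851.7 L.

851.7 litres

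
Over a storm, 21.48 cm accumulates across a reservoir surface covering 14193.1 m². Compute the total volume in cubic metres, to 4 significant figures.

Depth: 21.48 cm × 10 = 214.8 mm.
1 mm over 1 m² is 1 L, so volume = 214.8 × 14193.1 = 3048677.9 L = 3049 m³.

3049 cubic metres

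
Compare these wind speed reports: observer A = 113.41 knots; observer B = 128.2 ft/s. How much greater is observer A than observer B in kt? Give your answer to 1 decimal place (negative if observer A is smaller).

observer B: 128.2 ft/s = 75.956 kt.
Difference: 113.410 − 75.956 = 37.5 kt.

37.5 kt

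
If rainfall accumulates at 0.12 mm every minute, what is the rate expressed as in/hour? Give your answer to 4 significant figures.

0.12 mm/minute × 0.0393701 in/mm × 60 minute/hour = 0.2835 in/hour.

0.2835 in/hour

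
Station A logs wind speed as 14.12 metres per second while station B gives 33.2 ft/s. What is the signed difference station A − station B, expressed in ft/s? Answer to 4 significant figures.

13.13 ft/s

station A: 14.12 m/s = 46.3255 ft/s.
Difference: 46.3255 − 33.2000 = 13.13 ft/s.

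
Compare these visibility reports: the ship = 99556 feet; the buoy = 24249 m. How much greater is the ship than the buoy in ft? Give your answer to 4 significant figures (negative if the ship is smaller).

the buoy: 24249 m = 79557.09 ft.
Difference: 99556.00 − 79557.09 = 20000 ft.

20000 ft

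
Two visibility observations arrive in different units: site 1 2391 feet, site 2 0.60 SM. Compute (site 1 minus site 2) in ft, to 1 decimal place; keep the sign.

site 2: 0.60 SM = 3168.000 ft.
Difference: 2391.000 − 3168.000 = -777.0 ft.

-777.0 ft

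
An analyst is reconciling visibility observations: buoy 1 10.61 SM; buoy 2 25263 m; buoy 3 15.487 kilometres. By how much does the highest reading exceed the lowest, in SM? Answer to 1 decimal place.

6.1 SM

buoy 2: 25263 m = 15.698 SM.
buoy 3: 15.487 km = 9.623 SM.
Spread: 15.698 − 9.623 = 6.1 SM.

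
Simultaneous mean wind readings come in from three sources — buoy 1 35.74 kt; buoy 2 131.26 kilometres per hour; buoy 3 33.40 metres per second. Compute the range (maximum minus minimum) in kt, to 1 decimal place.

35.1 kt

buoy 2: 131.26 km/h = 70.875 kt.
buoy 3: 33.40 m/s = 64.924 kt.
Spread: 70.875 − 35.740 = 35.1 kt.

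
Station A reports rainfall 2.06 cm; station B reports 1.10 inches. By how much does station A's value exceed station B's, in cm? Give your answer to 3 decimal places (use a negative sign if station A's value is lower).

station B: 1.10 in = 2.79400 cm.
Difference: 2.06000 − 2.79400 = -0.734 cm.

-0.734 cm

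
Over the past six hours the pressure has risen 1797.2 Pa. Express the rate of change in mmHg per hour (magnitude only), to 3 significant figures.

2.25 mmHg per hour

1797.2 Pa / 6 h × 0.00750062 mmHg/Pa = 2.25 mmHg/h.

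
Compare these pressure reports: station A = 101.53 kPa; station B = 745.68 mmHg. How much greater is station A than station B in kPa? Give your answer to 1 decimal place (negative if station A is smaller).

station B: 745.68 mmHg = 99.416 kPa.
Difference: 101.530 − 99.416 = 2.1 kPa.

2.1 kPa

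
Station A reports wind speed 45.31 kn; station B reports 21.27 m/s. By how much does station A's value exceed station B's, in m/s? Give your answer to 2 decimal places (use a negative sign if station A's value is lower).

station A: 45.31 kt = 23.3095 m/s.
Difference: 23.3095 − 21.2700 = 2.04 m/s.

2.04 m/s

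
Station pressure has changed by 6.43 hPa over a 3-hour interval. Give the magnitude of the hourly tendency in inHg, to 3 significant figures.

0.0633 inHg per hour

6.43 hPa / 3 h × 0.02953 inHg/hPa = 0.0633 inHg/h.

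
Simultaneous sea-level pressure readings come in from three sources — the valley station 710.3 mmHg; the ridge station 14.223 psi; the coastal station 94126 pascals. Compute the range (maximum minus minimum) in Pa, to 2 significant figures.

3900 Pa

the valley station: 710.3 mmHg = 94698.89 Pa.
the ridge station: 14.223 psi = 98064.13 Pa.
Spread: 98064.13 − 94126.00 = 3900 Pa.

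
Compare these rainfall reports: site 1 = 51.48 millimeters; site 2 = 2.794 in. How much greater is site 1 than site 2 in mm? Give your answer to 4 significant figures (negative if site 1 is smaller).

site 2: 2.794 in = 70.9676 mm.
Difference: 51.4800 − 70.9676 = -19.49 mm.

-19.49 mm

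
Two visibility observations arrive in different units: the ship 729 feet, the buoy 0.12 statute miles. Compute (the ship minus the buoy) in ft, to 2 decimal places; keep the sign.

95.40 ft

the buoy: 0.12 SM = 633.6000 ft.
Difference: 729.0000 − 633.6000 = 95.40 ft.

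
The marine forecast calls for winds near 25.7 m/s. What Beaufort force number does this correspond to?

25.7 m/s lies in the Beaufort 10 band (storm, 24.5–28.4 m/s).

Beaufort force 10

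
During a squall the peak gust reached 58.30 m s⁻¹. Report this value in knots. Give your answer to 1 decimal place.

1 m/s = 1.94384 kt, so 58.30 × 1.94384 = 113.3 kt.

113.3 kt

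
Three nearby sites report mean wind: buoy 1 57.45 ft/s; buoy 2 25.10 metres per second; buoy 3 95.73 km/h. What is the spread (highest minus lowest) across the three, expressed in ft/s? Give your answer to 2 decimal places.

buoy 2: 25.10 m/s = 82.3491 ft/s.
buoy 3: 95.73 km/h = 87.2430 ft/s.
Spread: 87.2430 − 57.4500 = 29.79 ft/s.

29.79 ft/s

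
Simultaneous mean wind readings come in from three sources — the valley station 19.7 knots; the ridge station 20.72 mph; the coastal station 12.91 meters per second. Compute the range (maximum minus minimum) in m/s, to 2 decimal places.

3.65 m/s

the valley station: 19.7 kt = 10.1346 m/s.
the ridge station: 20.72 mph = 9.2627 m/s.
Spread: 12.9100 − 9.2627 = 3.65 m/s.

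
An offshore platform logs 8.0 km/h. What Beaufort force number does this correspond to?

8.0 km/h = 2.2 m/s, which is Beaufort 2 (light breeze, 1.6–3.3 m/s).

Beaufort force 2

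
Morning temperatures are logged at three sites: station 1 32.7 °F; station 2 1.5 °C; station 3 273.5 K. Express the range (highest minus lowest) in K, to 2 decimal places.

station 1: 32.7 °F = 0.389 °C.
station 3: 273.5 K = 0.350 °C.
Spread: 1.500 − 0.350 = 1.150 °C.

1.15 K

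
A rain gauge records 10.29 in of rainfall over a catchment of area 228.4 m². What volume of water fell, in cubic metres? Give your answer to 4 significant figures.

59.70 cubic metres

Depth: 10.29 in × 25.4 = 261.366 mm.
1 mm over 1 m² is 1 L, so volume = 261.366 × 228.4 = 59695.994 L = 59.70 m³.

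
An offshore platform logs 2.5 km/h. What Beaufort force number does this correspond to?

Beaufort force 1

2.5 km/h = 0.7 m/s, which is Beaufort 1 (light air, 0.3–1.5 m/s).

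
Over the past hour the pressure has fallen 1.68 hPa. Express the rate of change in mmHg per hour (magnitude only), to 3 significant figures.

1.26 mmHg per hour

1.68 hPa / 1 h × 0.750062 mmHg/hPa = 1.26 mmHg/h.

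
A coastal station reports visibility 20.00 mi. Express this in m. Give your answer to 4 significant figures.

32190 m

1 SM = 1609.34 m, so 20.00 × 1609.34 = 32190 m.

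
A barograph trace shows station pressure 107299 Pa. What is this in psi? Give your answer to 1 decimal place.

1 Pa = 0.000145038 psi, so 107299 × 0.000145038 = 15.6 psi.

15.6 psi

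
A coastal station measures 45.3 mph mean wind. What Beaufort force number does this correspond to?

45.3 mph = 20.3 m/s, which is Beaufort 8 (gale, 17.2–20.7 m/s).

Beaufort force 8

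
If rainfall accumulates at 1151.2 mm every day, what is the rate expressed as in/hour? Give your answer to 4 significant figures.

1.888 in/hour

1151.2 mm/day × 0.0393701 in/mm × 0.0416667 day/hour = 1.888 in/hour.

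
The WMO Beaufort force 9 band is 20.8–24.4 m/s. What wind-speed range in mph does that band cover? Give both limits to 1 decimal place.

20.8–24.4 m/s × 2.237 = 46.5–54.6 mph.

46.5 to 54.6 mph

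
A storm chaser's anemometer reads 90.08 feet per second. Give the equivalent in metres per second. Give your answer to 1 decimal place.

1 ft/s = 0.3048 m/s, so 90.08 × 0.3048 = 27.5 m/s.

27.5 m/s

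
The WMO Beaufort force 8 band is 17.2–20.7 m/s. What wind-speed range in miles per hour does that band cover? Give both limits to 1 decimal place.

17.2–20.7 m/s × 2.237 = 38.5–46.3 mph.

38.5 to 46.3 mph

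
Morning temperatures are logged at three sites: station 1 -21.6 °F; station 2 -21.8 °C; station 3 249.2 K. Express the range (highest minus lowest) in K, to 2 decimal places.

7.98 K

station 1: -21.6 °F = -29.778 °C.
station 3: 249.2 K = -23.950 °C.
Spread: (-21.800) − (-29.778) = 7.978 °C.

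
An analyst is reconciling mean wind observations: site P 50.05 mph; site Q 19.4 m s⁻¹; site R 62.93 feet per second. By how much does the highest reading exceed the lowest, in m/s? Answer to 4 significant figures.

3.193 m/s

site P: 50.05 mph = 22.37435 m/s.
site R: 62.93 ft/s = 19.18106 m/s.
Spread: 22.37435 − 19.18106 = 3.193 m/s.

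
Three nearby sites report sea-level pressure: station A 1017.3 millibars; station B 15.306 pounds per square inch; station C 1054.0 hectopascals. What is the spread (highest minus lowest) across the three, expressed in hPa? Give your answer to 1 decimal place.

38.0 hPa

station A: 1017.3 mb = 1017.300 hPa.
station B: 15.306 psi = 1055.312 hPa.
Spread: 1055.312 − 1017.300 = 38.0 hPa.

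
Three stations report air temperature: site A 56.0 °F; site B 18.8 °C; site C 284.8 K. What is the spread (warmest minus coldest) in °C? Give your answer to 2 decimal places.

7.15 °C

site A: 56.0 °F = 13.333 °C.
site C: 284.8 K = 11.650 °C.
Spread: 18.800 − 11.650 = 7.150 °C.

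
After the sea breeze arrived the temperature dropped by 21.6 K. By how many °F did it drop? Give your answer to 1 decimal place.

A change of 1 °C equals a change of 1.8 °F: Δ°F = 21.6 × 1.8 = 38.9 °F.

38.9 °F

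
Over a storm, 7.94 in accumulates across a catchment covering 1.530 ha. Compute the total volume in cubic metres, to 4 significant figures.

3086 cubic metres

Depth: 7.94 in × 25.4 = 201.676 mm.
Area: 1.530 ha = 15300 m².
1 mm over 1 m² is 1 L, so volume = 201.676 × 15300 = 3085642.8 L = 3086 m³.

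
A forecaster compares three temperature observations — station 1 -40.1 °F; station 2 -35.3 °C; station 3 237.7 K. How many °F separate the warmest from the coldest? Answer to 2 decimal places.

8.56 °F

station 1: -40.1 °F = -40.056 °C.
station 3: 237.7 K = -35.450 °C.
Spread: (-35.300) − (-40.056) = 4.756 °C = 8.56 °F.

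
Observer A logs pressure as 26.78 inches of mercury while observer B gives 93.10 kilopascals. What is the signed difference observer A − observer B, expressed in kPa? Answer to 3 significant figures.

-2.41 kPa

observer A: 26.78 inHg = 90.6875 kPa.
Difference: 90.6875 − 93.1000 = -2.41 kPa.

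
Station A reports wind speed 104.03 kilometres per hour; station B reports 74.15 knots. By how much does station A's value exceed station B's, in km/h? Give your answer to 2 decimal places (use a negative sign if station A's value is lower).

station B: 74.15 kt = 137.3258 km/h.
Difference: 104.0300 − 137.3258 = -33.30 km/h.

-33.30 km/h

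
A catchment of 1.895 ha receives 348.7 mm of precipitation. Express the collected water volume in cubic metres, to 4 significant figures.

Area: 1.895 ha = 18950 m².
1 mm over 1 m² is 1 L, so volume = 348.7 × 18950 = 6607865 L = 6608 m³.

6608 cubic metres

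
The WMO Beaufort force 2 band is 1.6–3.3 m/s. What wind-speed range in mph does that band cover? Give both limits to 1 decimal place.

3.6 to 7.4 mph

1.6–3.3 m/s × 2.237 = 3.6–7.4 mph.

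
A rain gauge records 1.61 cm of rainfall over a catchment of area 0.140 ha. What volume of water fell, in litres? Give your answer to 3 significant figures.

Depth: 1.61 cm × 10 = 16.1 mm.
Area: 0.140 ha = 1400 m².
1 mm over 1 m² is 1 L, so volume = 16.1 × 1400 = 22540 L ≈ 22500 L.

22500 litres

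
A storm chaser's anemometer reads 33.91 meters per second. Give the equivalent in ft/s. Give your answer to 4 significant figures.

1 m/s = 3.28084 ft/s, so 33.91 × 3.28084 = 111.3 ft/s.

111.3 ft/s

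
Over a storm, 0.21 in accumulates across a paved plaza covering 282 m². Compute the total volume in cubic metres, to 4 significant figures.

1.504 cubic metres

Depth: 0.21 in × 25.4 = 5.334 mm.
1 mm over 1 m² is 1 L, so volume = 5.334 × 282 = 1504.188 L = 1.504 m³.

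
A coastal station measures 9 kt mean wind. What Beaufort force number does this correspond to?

Beaufort force 3

9 kt lies in the Beaufort 3 band (gentle breeze, 7–10 kt).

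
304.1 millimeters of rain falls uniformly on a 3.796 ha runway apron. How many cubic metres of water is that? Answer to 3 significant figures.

11500 cubic metres

Area: 3.796 ha = 37960 m².
1 mm over 1 m² is 1 L, so volume = 304.1 × 37960 = 11543636 L = 11500 m³.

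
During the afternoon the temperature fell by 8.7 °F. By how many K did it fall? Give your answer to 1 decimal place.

A change of 1 °C equals a change of 1.8 °F: ΔK = 8.7 × 0.5556 = 4.8 K.

4.8 K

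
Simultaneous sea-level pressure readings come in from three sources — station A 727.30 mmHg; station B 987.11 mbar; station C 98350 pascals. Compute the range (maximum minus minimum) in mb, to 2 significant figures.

17 mb

station A: 727.30 mmHg = 969.65 mb.
station C: 98350 Pa = 983.50 mb.
Spread: 987.11 − 969.65 = 17 mb.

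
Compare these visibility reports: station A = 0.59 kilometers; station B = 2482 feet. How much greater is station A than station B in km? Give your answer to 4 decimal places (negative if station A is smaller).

station B: 2482 ft = 0.756514 km.
Difference: 0.590000 − 0.756514 = -0.1665 km.

-0.1665 km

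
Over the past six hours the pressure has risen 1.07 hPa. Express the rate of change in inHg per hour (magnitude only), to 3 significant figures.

0.00527 inHg per hour

1.07 hPa / 6 h × 0.02953 inHg/hPa = 0.00527 inHg/h.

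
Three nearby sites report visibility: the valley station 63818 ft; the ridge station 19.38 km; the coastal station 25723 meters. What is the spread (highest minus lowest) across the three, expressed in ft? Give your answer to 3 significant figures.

the ridge station: 19.38 km = 63582.68 ft.
the coastal station: 25723 m = 84393.04 ft.
Spread: 84393.04 − 63582.68 = 20800 ft.

20800 ft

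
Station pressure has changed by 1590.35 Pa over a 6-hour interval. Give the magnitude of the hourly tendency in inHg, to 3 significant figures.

0.0783 inHg per hour

1590.35 Pa / 6 h × 0.0002953 inHg/Pa = 0.0783 inHg/h.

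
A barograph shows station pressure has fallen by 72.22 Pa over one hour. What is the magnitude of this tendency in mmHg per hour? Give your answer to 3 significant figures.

72.22 Pa / 1 h × 0.00750062 mmHg/Pa = 0.542 mmHg/h.

0.542 mmHg per hour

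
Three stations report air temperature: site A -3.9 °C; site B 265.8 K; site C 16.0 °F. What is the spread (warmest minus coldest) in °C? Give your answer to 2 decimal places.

site B: 265.8 K = -7.350 °C.
site C: 16.0 °F = -8.889 °C.
Spread: (-3.900) − (-8.889) = 4.989 °C.

4.99 °C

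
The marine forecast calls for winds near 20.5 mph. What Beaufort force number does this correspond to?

Beaufort force 5

20.5 mph = 9.2 m/s, which is Beaufort 5 (fresh breeze, 8.0–10.7 m/s).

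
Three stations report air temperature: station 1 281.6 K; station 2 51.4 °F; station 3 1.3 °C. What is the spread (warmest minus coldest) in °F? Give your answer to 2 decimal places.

17.06 °F

station 1: 281.6 K = 8.450 °C.
station 2: 51.4 °F = 10.778 °C.
Spread: 10.778 − 1.300 = 9.478 °C = 17.06 °F.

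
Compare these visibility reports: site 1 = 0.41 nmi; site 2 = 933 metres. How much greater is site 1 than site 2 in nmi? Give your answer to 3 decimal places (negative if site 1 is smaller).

site 2: 933 m = 0.50378 nmi.
Difference: 0.41000 − 0.50378 = -0.094 nmi.

-0.094 nmi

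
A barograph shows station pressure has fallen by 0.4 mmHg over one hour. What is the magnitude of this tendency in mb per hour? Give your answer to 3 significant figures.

0.533 mb per hour

0.4 mmHg / 1 h × 1.33322 mb/mmHg = 0.533 mb/h.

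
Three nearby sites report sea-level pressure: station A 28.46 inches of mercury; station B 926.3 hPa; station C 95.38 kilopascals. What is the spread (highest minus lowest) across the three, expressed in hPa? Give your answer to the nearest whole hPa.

37 hPa

station A: 28.46 inHg = 963.77 hPa.
station C: 95.38 kPa = 953.80 hPa.
Spread: 963.77 − 926.30 = 37 hPa.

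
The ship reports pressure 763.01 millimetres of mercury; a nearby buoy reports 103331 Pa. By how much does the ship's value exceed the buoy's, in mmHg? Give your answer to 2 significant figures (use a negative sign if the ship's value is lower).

-12 mmHg

the buoy: 103331 Pa = 775.05 mmHg.
Difference: 763.01 − 775.05 = -12 mmHg.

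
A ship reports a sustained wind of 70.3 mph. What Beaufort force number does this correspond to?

Beaufort force 11

70.3 mph = 31.4 m/s, which is Beaufort 11 (violent storm, 28.5–32.6 m/s).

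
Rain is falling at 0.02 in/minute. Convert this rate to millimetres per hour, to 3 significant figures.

0.02 in/minute × 25.4 mm/in × 60 minute/hour = 30.5 mm/hour.

30.5 mm/hour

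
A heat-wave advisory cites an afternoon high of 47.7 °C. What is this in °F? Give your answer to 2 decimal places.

117.86 °F

°F = °C × 9/5 + 32 = 47.7 × 1.8 + 32 = 117.86 °F.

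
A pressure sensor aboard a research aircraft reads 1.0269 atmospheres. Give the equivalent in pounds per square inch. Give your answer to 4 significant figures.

1 atm = 14.6959 psi, so 1.0269 × 14.6959 = 15.09 psi.

15.09 psi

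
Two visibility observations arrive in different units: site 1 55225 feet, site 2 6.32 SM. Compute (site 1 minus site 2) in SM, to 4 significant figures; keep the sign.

site 1: 55225 ft = 10.45928 SM.
Difference: 10.45928 − 6.32000 = 4.139 SM.

4.139 SM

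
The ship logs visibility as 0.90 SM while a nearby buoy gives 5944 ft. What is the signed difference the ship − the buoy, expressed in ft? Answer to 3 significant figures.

-1190 ft

the ship: 0.90 SM = 4752.00 ft.
Difference: 4752.00 − 5944.00 = -1190 ft.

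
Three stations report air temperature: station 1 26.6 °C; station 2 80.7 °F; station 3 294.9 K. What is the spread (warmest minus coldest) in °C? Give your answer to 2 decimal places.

5.31 °C

station 2: 80.7 °F = 27.056 °C.
station 3: 294.9 K = 21.750 °C.
Spread: 27.056 − 21.750 = 5.306 °C.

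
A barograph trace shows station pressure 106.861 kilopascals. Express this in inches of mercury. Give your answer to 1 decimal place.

1 kPa = 0.2953 inHg, so 106.861 × 0.2953 = 31.6 inHg.

31.6 inHg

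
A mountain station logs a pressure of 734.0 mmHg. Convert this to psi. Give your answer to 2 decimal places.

14.19 psi

1 mmHg = 0.0193368 psi, so 734.0 × 0.0193368 = 14.19 psi.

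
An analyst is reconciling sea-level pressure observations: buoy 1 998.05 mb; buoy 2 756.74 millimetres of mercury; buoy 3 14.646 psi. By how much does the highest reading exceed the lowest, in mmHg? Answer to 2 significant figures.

buoy 1: 998.05 mb = 748.599 mmHg.
buoy 3: 14.646 psi = 757.417 mmHg.
Spread: 757.417 − 748.599 = 8.8 mmHg.

8.8 mmHg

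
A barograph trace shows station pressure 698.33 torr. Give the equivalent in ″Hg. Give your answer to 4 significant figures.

1 mmHg = 0.0393701 inHg, so 698.33 × 0.0393701 = 27.49 inHg.

27.49 inHg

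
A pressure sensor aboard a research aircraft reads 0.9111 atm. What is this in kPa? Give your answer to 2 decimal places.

92.32 kPa

1 atm = 101.325 kPa, so 0.9111 × 101.325 = 92.32 kPa.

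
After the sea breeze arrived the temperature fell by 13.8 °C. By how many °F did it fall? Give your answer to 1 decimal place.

Converting a difference, only the 9/5 scale factor applies: Δ°F = 13.8 × 1.8 = 24.8 °F.

24.8 °F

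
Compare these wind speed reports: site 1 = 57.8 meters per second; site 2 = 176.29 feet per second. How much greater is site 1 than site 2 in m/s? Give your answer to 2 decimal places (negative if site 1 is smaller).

site 2: 176.29 ft/s = 53.7332 m/s.
Difference: 57.8000 − 53.7332 = 4.07 m/s.

4.07 m/s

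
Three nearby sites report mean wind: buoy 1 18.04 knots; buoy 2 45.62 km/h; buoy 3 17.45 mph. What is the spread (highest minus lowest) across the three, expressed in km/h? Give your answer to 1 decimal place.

buoy 1: 18.04 kt = 33.410 km/h.
buoy 3: 17.45 mph = 28.083 km/h.
Spread: 45.620 − 28.083 = 17.5 km/h.

17.5 km/h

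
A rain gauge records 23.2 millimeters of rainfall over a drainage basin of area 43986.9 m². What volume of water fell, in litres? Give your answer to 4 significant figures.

1 mm over 1 m² is 1 L, so volume = 23.2 × 43986.9 = 1020496.1 L ≈ 1020000 L.

1020000 litres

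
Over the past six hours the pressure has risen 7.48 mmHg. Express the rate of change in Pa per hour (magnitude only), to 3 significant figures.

7.48 mmHg / 6 h × 133.322 Pa/mmHg = 166 Pa/h.

166 Pa per hour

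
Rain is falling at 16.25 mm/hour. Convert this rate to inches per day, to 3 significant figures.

16.25 mm/hour × 0.0393701 in/mm × 24 hour/day = 15.4 in/day.

15.4 in/day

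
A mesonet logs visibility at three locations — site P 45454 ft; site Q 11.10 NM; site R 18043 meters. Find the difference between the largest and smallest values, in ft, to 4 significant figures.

21990 ft

site Q: 11.10 nmi = 67444.88 ft.
site R: 18043 m = 59196.19 ft.
Spread: 67444.88 − 45454.00 = 21990 ft.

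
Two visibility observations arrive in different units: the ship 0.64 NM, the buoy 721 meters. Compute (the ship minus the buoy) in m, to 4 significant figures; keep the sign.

464.3 m

the ship: 0.64 nmi = 1185.280 m.
Difference: 1185.280 − 721.000 = 464.3 m.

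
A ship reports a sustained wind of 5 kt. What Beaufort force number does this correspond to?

Beaufort force 2

5 kt lies in the Beaufort 2 band (light breeze, 4–6 kt).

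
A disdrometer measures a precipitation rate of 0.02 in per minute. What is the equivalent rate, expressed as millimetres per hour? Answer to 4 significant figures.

0.02 in/minute × 25.4 mm/in × 60 minute/hour = 30.48 mm/hour.

30.48 mm/hour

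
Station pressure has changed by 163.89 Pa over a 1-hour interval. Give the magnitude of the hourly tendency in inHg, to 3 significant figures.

0.0484 inHg per hour

163.89 Pa / 1 h × 0.0002953 inHg/Pa = 0.0484 inHg/h.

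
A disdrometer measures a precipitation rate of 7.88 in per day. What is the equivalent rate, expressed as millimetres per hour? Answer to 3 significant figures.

8.34 mm/hour

7.88 in/day × 25.4 mm/in × 0.0416667 day/hour = 8.34 mm/hour.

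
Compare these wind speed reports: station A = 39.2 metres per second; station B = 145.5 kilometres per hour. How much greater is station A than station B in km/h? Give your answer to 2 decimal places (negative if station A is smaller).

station A: 39.2 m/s = 141.1200 km/h.
Difference: 141.1200 − 145.5000 = -4.38 km/h.

-4.38 km/h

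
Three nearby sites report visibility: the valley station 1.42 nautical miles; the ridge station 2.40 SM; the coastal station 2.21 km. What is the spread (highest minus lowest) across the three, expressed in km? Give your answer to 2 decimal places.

1.65 km

the valley station: 1.42 nmi = 2.6298 km.
the ridge station: 2.40 SM = 3.8624 km.
Spread: 3.8624 − 2.2100 = 1.65 km.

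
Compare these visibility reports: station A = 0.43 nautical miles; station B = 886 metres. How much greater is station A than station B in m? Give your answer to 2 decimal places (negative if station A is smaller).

station A: 0.43 nmi = 796.3600 m.
Difference: 796.3600 − 886.0000 = -89.64 m.

-89.64 m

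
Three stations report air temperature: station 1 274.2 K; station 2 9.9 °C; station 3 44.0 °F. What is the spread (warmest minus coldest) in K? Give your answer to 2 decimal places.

station 1: 274.2 K = 1.050 °C.
station 3: 44.0 °F = 6.667 °C.
Spread: 9.900 − 1.050 = 8.850 °C.

8.85 K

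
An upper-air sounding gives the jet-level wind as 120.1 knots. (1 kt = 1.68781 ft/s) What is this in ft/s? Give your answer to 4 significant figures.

202.7 ft/s

1 kt = 1.68781 ft/s, so 120.1 × 1.68781 = 202.7 ft/s.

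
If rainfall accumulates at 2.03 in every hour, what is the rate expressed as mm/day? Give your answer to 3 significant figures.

2.03 in/hour × 25.4 mm/in × 24 hour/day = 1240 mm/day.

1240 mm/day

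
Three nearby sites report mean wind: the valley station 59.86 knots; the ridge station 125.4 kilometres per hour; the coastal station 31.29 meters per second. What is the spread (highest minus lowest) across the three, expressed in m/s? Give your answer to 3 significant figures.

4.04 m/s

the valley station: 59.86 kt = 30.7946 m/s.
the ridge station: 125.4 km/h = 34.8333 m/s.
Spread: 34.8333 − 30.7946 = 4.04 m/s.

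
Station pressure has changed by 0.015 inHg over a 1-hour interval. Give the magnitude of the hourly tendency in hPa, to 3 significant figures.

0.015 inHg / 1 h × 33.8639 hPa/inHg = 0.508 hPa/h.

0.508 hPa per hour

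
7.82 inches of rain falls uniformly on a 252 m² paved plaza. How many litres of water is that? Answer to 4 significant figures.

Depth: 7.82 in × 25.4 = 198.628 mm.
1 mm over 1 m² is 1 L, so volume = 198.628 × 252 = 50054.256 L ≈ 50050 L.

50050 litres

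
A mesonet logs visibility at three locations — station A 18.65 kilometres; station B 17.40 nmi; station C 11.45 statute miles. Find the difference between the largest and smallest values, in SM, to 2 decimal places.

station A: 18.65 km = 11.5886 SM.
station B: 17.40 nmi = 20.0236 SM.
Spread: 20.0236 − 11.4500 = 8.57 SM.

8.57 SM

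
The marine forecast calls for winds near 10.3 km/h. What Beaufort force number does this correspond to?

Beaufort force 2

10.3 km/h = 2.9 m/s, which is Beaufort 2 (light breeze, 1.6–3.3 m/s).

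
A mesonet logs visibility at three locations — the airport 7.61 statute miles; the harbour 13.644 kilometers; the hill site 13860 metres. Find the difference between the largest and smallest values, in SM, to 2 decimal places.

the harbour: 13.644 km = 8.4780 SM.
the hill site: 13860 m = 8.6122 SM.
Spread: 8.6122 − 7.6100 = 1.00 SM.

1.00 SM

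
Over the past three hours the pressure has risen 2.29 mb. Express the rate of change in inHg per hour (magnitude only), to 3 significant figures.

2.29 mb / 3 h × 0.02953 inHg/mb = 0.0225 inHg/h.

0.0225 inHg per hour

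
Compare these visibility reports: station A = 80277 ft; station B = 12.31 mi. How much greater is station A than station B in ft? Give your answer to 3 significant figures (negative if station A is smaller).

15300 ft

station B: 12.31 SM = 64996.80 ft.
Difference: 80277.00 − 64996.80 = 15300 ft.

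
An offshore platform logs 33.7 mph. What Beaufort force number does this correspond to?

Beaufort force 7

33.7 mph = 15.1 m/s, which is Beaufort 7 (near gale, 13.9–17.1 m/s).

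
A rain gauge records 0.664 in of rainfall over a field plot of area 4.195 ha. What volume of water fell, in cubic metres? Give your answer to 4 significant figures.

Depth: 0.664 in × 25.4 = 16.8656 mm.
Area: 4.195 ha = 41950 m².
1 mm over 1 m² is 1 L, so volume = 16.8656 × 41950 = 707511.92 L = 707.5 m³.

707.5 cubic metres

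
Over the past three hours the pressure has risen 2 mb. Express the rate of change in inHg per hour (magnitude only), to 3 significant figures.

2 mb / 3 h × 0.02953 inHg/mb = 0.0197 inHg/h.

0.0197 inHg per hour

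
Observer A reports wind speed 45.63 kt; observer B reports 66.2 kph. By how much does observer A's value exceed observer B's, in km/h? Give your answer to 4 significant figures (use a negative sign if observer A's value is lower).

observer A: 45.63 kt = 84.5068 km/h.
Difference: 84.5068 − 66.2000 = 18.31 km/h.

18.31 km/h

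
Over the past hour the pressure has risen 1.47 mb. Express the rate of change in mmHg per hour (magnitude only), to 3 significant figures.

1.47 mb / 1 h × 0.750062 mmHg/mb = 1.10 mmHg/h.

1.10 mmHg per hour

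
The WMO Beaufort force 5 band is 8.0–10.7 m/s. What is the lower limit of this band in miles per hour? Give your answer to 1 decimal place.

8.0–10.7 m/s × 2.237 = 17.9–23.9 mph.

17.9 mph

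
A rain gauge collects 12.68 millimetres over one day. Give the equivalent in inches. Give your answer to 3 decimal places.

1 mm = 0.0393701 in, so 12.68 × 0.0393701 = 0.499 in.

0.499 in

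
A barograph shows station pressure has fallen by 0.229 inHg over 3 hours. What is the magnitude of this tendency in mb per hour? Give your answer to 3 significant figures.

0.229 inHg / 3 h × 33.8639 mb/inHg = 2.58 mb/h.

2.58 mb per hour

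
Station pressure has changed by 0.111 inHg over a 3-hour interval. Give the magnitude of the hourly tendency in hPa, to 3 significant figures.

0.111 inHg / 3 h × 33.8639 hPa/inHg = 1.25 hPa/h.

1.25 hPa per hour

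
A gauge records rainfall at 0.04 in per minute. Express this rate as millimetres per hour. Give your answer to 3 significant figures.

0.04 in/minute × 25.4 mm/in × 60 minute/hour = 61.0 mm/hour.

61.0 mm/hour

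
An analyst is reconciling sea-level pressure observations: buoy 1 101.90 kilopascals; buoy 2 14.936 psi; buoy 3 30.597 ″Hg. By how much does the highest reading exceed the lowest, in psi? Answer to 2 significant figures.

0.25 psi

buoy 1: 101.90 kPa = 14.7793 psi.
buoy 3: 30.597 inHg = 15.0278 psi.
Spread: 15.0278 − 14.7793 = 0.25 psi.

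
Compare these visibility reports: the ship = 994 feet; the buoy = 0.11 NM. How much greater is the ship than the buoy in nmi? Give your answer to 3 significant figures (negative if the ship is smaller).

0.0536 nmi

the ship: 994 ft = 0.163591 nmi.
Difference: 0.163591 − 0.110000 = 0.0536 nmi.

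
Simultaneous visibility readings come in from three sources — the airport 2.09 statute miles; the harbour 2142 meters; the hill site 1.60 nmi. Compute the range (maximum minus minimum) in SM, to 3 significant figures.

0.759 SM

the harbour: 2142 m = 1.33098 SM.
the hill site: 1.60 nmi = 1.84125 SM.
Spread: 2.09000 − 1.33098 = 0.759 SM.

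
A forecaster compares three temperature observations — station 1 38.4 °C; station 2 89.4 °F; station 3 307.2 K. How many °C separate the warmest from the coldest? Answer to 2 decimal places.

6.51 °C

station 2: 89.4 °F = 31.889 °C.
station 3: 307.2 K = 34.050 °C.
Spread: 38.400 − 31.889 = 6.511 °C.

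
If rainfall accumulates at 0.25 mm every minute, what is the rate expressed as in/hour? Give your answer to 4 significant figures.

0.5906 in/hour

0.25 mm/minute × 0.0393701 in/mm × 60 minute/hour = 0.5906 in/hour.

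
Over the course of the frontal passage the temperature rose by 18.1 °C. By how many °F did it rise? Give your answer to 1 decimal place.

32.6 °F

A change of 1 °C equals a change of 1.8 °F: Δ°F = 18.1 × 1.8 = 32.6 °F.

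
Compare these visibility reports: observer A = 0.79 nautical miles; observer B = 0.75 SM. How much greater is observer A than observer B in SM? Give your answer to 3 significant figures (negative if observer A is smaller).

0.159 SM

observer A: 0.79 nmi = 0.90912 SM.
Difference: 0.90912 − 0.75000 = 0.159 SM.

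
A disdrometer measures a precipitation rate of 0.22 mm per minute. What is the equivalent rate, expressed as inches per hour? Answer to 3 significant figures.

0.520 in/hour

0.22 mm/minute × 0.0393701 in/mm × 60 minute/hour = 0.520 in/hour.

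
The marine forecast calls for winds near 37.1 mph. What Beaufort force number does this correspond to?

37.1 mph = 16.6 m/s, which is Beaufort 7 (near gale, 13.9–17.1 m/s).

Beaufort force 7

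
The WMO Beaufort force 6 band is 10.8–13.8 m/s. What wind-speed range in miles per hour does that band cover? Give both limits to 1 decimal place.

10.8–13.8 m/s × 2.237 = 24.2–30.9 mph.

24.2 to 30.9 mph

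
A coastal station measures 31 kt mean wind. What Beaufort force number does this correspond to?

Beaufort force 7

31 kt lies in the Beaufort 7 band (near gale, 28–33 kt).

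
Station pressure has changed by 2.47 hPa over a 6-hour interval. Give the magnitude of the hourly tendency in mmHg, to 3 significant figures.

0.309 mmHg per hour

2.47 hPa / 6 h × 0.750062 mmHg/hPa = 0.309 mmHg/h.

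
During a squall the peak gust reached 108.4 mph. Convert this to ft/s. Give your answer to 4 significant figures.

159.0 ft/s

1 mph = 1.46667 ft/s, so 108.4 × 1.46667 = 159.0 ft/s.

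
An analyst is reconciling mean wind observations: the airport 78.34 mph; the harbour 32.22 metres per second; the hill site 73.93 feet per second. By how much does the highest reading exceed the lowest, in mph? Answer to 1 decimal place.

the harbour: 32.22 m/s = 72.074 mph.
the hill site: 73.93 ft/s = 50.407 mph.
Spread: 78.340 − 50.407 = 27.9 mph.

27.9 mph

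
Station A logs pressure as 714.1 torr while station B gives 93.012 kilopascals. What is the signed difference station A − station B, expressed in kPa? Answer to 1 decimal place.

2.2 kPa

station A: 714.1 mmHg = 95.206 kPa.
Difference: 95.206 − 93.012 = 2.2 kPa.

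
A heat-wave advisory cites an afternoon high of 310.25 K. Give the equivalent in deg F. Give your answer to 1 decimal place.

First to °C: 37.10 °C.
Then to °F: 98.8 °F.

98.8 °F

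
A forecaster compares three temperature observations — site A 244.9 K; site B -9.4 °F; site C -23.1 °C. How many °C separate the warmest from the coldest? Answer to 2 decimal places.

5.25 °C

site A: 244.9 K = -28.250 °C.
site B: -9.4 °F = -23.000 °C.
Spread: (-23.000) − (-28.250) = 5.250 °C.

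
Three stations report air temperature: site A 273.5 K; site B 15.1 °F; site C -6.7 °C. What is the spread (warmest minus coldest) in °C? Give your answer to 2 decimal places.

site A: 273.5 K = 0.350 °C.
site B: 15.1 °F = -9.389 °C.
Spread: 0.350 − (-9.389) = 9.739 °C.

9.74 °C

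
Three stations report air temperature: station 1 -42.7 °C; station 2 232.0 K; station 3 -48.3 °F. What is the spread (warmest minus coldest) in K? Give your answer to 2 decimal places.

station 2: 232.0 K = -41.150 °C.
station 3: -48.3 °F = -44.611 °C.
Spread: (-41.150) − (-44.611) = 3.461 °C.

3.46 K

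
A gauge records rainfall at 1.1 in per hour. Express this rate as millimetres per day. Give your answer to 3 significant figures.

1.1 in/hour × 25.4 mm/in × 24 hour/day = 671 mm/day.

671 mm/day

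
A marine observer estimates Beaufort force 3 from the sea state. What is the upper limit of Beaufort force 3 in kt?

10 kt

Beaufort 3 (gentle breeze) spans 7–10 knots.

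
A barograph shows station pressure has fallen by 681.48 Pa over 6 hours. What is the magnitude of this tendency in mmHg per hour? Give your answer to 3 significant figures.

0.852 mmHg per hour

681.48 Pa / 6 h × 0.00750062 mmHg/Pa = 0.852 mmHg/h.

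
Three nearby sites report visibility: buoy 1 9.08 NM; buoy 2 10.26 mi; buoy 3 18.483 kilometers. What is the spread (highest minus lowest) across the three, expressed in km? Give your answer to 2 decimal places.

buoy 1: 9.08 nmi = 16.8162 km.
buoy 2: 10.26 SM = 16.5119 km.
Spread: 18.4830 − 16.5119 = 1.97 km.

1.97 km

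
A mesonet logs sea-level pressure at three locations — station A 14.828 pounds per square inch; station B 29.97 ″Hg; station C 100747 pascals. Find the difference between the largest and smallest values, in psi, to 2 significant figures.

0.22 psi

station B: 29.97 inHg = 14.7199 psi.
station C: 100747 Pa = 14.6121 psi.
Spread: 14.8280 − 14.6121 = 0.22 psi.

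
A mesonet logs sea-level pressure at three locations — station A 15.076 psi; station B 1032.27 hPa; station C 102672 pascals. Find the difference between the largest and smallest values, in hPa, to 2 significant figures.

station A: 15.076 psi = 1039.45 hPa.
station C: 102672 Pa = 1026.72 hPa.
Spread: 1039.45 − 1026.72 = 13 hPa.

13 hPa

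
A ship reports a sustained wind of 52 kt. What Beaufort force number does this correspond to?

52 kt lies in the Beaufort 10 band (storm, 48–55 kt).

Beaufort force 10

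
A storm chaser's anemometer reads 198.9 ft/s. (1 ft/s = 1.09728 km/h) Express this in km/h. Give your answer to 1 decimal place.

218.2 km/h

1 ft/s = 1.09728 km/h, so 198.9 × 1.09728 = 218.2 km/h.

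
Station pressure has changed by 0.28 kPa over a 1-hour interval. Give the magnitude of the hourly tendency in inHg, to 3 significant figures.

0.0827 inHg per hour

0.28 kPa / 1 h × 0.2953 inHg/kPa = 0.0827 inHg/h.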